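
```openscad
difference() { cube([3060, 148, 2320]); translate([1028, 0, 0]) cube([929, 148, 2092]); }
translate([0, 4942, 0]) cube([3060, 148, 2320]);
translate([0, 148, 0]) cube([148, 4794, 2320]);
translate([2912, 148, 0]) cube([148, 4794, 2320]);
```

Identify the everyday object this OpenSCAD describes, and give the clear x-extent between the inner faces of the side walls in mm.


A single room. The interior width is 2764 mm.

Four walls enclosing a rectangle with a door in the front wall — a room. Outside width 3060 minus two 148 mm walls gives 2764 mm.


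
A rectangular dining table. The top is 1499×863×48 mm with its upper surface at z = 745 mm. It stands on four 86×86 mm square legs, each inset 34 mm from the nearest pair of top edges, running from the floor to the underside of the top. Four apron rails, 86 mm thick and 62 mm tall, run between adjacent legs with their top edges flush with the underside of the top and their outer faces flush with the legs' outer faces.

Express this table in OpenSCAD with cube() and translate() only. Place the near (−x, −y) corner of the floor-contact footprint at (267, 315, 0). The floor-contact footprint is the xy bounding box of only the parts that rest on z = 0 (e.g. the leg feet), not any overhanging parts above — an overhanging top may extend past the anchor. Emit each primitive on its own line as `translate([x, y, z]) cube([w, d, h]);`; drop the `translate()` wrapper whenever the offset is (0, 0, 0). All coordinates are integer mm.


// leg_h = 745 - 48 = 697
// apron z = 697 - 62 = 635
translate([233, 281, 697]) cube([1499, 863, 48]);
translate([267, 315, 0]) cube([86, 86, 697]);
translate([1612, 315, 0]) cube([86, 86, 697]);
translate([267, 1024, 0]) cube([86, 86, 697]);
translate([1612, 1024, 0]) cube([86, 86, 697]);
translate([353, 315, 635]) cube([1259, 86, 62]);
translate([353, 1024, 635]) cube([1259, 86, 62]);
translate([267, 401, 635]) cube([86, 623, 62]);
translate([1612, 401, 635]) cube([86, 623, 62]);


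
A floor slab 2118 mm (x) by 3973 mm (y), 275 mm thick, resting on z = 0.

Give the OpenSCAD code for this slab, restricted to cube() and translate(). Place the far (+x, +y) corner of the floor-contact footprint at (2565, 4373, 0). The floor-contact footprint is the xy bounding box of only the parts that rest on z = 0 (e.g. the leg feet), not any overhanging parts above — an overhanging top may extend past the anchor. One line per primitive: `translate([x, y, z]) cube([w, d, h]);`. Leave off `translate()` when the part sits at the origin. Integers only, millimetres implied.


translate([447, 400, 0]) cube([2118, 3973, 275]);


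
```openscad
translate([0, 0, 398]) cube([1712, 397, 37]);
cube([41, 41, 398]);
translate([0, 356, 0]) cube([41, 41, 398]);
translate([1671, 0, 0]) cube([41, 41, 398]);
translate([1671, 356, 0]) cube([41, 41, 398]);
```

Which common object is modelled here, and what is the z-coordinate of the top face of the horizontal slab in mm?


A bench. The seat-top height is 435 mm.

A long slab on four corner posts — a bench. The slab sits at z = 398 with thickness 37, so the top is 398 + 37 = 435 mm.


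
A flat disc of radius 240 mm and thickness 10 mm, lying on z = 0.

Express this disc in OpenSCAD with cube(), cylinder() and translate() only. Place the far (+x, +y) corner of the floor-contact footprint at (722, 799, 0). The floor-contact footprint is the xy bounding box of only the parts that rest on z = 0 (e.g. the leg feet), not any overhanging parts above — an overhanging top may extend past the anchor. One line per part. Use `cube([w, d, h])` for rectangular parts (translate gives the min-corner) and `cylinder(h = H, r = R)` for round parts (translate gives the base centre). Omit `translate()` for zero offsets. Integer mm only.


translate([482, 559, 0]) cylinder(h = 10, r = 240);


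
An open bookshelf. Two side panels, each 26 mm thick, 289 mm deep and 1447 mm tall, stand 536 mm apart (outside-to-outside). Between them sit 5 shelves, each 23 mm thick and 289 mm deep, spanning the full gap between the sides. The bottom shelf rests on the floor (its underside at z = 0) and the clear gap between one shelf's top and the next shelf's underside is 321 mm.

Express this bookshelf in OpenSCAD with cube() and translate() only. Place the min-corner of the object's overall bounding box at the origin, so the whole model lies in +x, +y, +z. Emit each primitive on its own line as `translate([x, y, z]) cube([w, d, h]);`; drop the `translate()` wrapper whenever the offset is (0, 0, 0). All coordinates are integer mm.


cube([26, 289, 1447]);
translate([510, 0, 0]) cube([26, 289, 1447]);
translate([26, 0, 0]) cube([484, 289, 23]);
translate([26, 0, 344]) cube([484, 289, 23]);
translate([26, 0, 688]) cube([484, 289, 23]);
translate([26, 0, 1032]) cube([484, 289, 23]);
translate([26, 0, 1376]) cube([484, 289, 23]);


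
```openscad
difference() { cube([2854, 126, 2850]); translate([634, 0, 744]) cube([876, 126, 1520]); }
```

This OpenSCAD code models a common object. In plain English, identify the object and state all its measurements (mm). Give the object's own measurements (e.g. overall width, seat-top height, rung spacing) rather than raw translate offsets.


A wall 2854 mm long (x), 126 mm thick (y), 2850 mm tall, with a rectangular window opening cut through it. The opening is 876 mm wide and 1520 mm tall; its sill is at z = 744 mm and its near (−x) edge is 634 mm from the wall's −x end. The opening passes through the full wall thickness.


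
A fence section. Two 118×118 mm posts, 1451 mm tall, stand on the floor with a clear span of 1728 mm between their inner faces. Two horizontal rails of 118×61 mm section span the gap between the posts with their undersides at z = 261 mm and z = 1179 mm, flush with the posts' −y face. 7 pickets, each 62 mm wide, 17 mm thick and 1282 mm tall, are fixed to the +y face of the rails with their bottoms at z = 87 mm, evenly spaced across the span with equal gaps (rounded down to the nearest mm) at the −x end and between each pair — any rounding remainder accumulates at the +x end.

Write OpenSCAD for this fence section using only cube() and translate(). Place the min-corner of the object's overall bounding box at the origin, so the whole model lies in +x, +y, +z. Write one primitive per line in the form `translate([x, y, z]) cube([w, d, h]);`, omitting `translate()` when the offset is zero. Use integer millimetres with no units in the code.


cube([118, 118, 1451]);
translate([1846, 0, 0]) cube([118, 118, 1451]);
translate([118, 0, 261]) cube([1728, 118, 61]);
translate([118, 0, 1179]) cube([1728, 118, 61]);
translate([279, 118, 87]) cube([62, 17, 1282]);
translate([502, 118, 87]) cube([62, 17, 1282]);
translate([725, 118, 87]) cube([62, 17, 1282]);
translate([948, 118, 87]) cube([62, 17, 1282]);
translate([1171, 118, 87]) cube([62, 17, 1282]);
translate([1394, 118, 87]) cube([62, 17, 1282]);
translate([1617, 118, 87]) cube([62, 17, 1282]);


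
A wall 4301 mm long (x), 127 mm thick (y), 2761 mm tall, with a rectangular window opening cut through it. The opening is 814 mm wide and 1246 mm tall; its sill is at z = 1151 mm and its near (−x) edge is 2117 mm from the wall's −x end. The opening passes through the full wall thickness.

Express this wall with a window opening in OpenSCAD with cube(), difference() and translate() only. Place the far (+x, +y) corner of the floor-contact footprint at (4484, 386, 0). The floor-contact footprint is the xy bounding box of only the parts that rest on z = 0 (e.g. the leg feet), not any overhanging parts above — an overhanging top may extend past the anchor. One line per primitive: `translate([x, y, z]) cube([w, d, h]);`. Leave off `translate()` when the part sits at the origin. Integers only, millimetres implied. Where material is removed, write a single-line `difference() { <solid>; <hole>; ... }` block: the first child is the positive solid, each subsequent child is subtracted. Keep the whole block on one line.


difference() { translate([183, 259, 0]) cube([4301, 127, 2761]); translate([2300, 259, 1151]) cube([814, 127, 1246]); }


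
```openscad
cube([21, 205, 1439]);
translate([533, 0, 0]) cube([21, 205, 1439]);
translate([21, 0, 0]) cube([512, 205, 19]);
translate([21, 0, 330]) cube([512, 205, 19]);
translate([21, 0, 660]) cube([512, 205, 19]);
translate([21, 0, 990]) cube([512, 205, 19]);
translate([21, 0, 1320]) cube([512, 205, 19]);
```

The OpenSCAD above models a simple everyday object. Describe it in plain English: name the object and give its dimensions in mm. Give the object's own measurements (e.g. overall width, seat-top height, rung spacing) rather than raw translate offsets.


An open bookshelf. Two side panels, each 21 mm thick, 205 mm deep and 1439 mm tall, stand 554 mm apart (outside-to-outside). Between them sit 5 shelves, each 19 mm thick and 205 mm deep, spanning the full gap between the sides. The bottom shelf rests on the floor (its underside at z = 0) and the clear gap between one shelf's top and the next shelf's underside is 311 mm.


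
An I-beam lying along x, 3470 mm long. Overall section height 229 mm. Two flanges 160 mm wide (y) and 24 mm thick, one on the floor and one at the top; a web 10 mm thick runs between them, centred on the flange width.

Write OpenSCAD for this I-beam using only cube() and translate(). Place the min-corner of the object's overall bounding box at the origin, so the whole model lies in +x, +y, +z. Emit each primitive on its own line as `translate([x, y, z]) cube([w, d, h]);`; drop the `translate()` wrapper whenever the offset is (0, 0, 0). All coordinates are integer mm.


cube([3470, 160, 24]);
translate([0, 75, 24]) cube([3470, 10, 181]);
translate([0, 0, 205]) cube([3470, 160, 24]);


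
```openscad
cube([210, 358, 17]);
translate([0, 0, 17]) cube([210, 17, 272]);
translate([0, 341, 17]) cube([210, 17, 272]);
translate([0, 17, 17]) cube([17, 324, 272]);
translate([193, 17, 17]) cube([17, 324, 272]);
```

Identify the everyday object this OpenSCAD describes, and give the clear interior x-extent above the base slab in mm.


An open box. The internal width is 176 mm.

A 210×358 base slab with four walls standing on it — an open box. The base is 210 mm wide and the walls are 17 mm thick, so the internal width is 210 − 2 × 17 = 176 mm.


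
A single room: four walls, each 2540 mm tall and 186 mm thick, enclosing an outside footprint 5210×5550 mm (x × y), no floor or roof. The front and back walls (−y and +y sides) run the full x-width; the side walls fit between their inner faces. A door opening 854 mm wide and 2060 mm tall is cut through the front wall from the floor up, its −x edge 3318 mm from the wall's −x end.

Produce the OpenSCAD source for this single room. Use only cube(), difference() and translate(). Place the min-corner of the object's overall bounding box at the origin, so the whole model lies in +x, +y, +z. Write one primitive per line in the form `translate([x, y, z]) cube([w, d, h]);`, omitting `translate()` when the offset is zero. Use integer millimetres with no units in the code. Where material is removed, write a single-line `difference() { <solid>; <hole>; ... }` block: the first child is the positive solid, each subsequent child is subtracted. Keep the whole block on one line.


difference() { cube([5210, 186, 2540]); translate([3318, 0, 0]) cube([854, 186, 2060]); }
translate([0, 5364, 0]) cube([5210, 186, 2540]);
translate([0, 186, 0]) cube([186, 5178, 2540]);
translate([5024, 186, 0]) cube([186, 5178, 2540]);


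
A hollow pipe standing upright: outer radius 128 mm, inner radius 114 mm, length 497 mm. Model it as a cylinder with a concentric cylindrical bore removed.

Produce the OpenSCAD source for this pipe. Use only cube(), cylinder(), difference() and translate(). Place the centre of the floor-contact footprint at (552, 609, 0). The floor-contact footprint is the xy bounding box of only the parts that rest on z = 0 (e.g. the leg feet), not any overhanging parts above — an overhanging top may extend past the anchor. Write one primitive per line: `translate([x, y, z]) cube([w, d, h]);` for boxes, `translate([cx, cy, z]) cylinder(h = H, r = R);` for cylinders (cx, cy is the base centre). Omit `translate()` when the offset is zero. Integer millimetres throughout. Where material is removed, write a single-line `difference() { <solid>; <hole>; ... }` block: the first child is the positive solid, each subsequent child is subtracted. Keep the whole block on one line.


difference() { translate([552, 609, 0]) cylinder(h = 497, r = 128); translate([552, 609, 0]) cylinder(h = 497, r = 114); }


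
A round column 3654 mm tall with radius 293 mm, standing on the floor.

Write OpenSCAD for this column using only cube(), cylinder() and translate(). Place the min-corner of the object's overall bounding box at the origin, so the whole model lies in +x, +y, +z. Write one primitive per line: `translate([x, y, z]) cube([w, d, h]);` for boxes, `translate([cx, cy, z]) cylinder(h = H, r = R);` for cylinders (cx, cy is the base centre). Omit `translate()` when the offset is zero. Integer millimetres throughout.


translate([293, 293, 0]) cylinder(h = 3654, r = 293);


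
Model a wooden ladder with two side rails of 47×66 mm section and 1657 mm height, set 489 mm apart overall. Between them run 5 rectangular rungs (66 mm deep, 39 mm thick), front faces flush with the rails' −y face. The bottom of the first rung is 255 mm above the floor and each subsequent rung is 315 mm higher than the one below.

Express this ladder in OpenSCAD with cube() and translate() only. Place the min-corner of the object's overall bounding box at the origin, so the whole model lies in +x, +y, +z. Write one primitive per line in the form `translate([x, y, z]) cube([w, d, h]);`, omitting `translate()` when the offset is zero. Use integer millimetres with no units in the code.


cube([47, 66, 1657]);
translate([442, 0, 0]) cube([47, 66, 1657]);
translate([47, 0, 255]) cube([395, 66, 39]);
translate([47, 0, 570]) cube([395, 66, 39]);
translate([47, 0, 885]) cube([395, 66, 39]);
translate([47, 0, 1200]) cube([395, 66, 39]);
translate([47, 0, 1515]) cube([395, 66, 39]);


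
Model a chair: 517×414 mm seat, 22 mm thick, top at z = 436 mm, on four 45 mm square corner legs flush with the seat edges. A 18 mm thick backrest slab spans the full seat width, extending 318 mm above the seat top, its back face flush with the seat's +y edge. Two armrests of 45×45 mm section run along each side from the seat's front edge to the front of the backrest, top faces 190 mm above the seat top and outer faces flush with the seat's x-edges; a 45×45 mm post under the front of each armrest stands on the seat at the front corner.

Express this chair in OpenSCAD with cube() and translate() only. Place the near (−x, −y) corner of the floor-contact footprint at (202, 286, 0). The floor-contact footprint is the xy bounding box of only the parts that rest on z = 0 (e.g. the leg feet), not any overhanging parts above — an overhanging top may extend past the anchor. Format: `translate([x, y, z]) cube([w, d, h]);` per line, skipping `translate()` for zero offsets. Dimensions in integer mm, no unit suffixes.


translate([202, 286, 414]) cube([517, 414, 22]);
translate([202, 286, 0]) cube([45, 45, 414]);
translate([674, 286, 0]) cube([45, 45, 414]);
translate([202, 655, 0]) cube([45, 45, 414]);
translate([674, 655, 0]) cube([45, 45, 414]);
translate([202, 682, 436]) cube([517, 18, 318]);
translate([202, 286, 581]) cube([45, 396, 45]);
translate([674, 286, 581]) cube([45, 396, 45]);
translate([202, 286, 436]) cube([45, 45, 145]);
translate([674, 286, 436]) cube([45, 45, 145]);


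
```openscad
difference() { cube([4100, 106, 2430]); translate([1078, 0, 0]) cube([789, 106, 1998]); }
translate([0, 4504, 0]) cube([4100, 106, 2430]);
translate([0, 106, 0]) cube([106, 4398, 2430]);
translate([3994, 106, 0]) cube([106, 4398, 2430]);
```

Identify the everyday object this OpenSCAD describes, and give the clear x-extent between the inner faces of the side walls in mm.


A single room. The interior width is 3888 mm.

Four walls enclosing a rectangle with a door in the front wall — a room. Outside width 4100 minus two 106 mm walls gives 3888 mm.


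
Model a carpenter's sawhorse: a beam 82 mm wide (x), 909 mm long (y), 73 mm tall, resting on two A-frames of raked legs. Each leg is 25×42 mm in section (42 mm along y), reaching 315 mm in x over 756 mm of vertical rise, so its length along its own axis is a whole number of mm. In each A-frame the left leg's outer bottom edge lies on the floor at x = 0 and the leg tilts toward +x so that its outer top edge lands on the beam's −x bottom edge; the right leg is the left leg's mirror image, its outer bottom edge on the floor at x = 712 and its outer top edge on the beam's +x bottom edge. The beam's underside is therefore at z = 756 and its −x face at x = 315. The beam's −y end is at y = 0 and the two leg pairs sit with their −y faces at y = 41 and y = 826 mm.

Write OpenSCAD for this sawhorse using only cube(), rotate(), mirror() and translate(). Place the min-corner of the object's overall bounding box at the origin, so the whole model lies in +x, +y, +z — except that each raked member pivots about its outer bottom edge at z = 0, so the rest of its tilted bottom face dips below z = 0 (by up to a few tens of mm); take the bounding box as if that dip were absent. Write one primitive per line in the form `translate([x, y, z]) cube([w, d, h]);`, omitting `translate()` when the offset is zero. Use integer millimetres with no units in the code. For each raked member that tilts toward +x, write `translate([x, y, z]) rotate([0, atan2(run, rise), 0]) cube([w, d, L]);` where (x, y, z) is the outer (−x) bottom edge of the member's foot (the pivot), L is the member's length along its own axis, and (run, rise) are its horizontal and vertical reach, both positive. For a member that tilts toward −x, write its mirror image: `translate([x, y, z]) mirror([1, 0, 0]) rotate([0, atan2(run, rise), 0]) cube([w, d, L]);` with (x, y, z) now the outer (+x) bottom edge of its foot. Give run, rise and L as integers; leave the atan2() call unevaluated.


translate([315, 0, 756]) cube([82, 909, 73]);
translate([0, 41, 0]) rotate([0, atan2(315, 756), 0]) cube([25, 42, 819]);
translate([712, 41, 0]) mirror([1, 0, 0]) rotate([0, atan2(315, 756), 0]) cube([25, 42, 819]);
translate([0, 826, 0]) rotate([0, atan2(315, 756), 0]) cube([25, 42, 819]);
translate([712, 826, 0]) mirror([1, 0, 0]) rotate([0, atan2(315, 756), 0]) cube([25, 42, 819]);


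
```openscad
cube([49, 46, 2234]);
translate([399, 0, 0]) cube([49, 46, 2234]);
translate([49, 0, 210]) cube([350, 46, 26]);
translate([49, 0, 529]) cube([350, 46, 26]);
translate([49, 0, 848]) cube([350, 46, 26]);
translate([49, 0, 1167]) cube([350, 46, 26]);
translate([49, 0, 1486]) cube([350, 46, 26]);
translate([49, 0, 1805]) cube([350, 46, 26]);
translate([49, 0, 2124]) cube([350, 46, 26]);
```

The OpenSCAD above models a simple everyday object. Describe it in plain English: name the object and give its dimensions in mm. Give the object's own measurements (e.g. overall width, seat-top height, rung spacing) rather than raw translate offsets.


A straight ladder. Two 49×46 mm vertical rails, 2234 mm tall, stand 448 mm apart (outside-to-outside) with their front faces coplanar on the −y side. 7 rungs, each 46 mm deep and 26 mm tall, span between the inner faces of the rails, front faces flush with the rails. The lowest rung's underside is at z = 210 mm and rungs are spaced 319 mm apart (underside to underside).


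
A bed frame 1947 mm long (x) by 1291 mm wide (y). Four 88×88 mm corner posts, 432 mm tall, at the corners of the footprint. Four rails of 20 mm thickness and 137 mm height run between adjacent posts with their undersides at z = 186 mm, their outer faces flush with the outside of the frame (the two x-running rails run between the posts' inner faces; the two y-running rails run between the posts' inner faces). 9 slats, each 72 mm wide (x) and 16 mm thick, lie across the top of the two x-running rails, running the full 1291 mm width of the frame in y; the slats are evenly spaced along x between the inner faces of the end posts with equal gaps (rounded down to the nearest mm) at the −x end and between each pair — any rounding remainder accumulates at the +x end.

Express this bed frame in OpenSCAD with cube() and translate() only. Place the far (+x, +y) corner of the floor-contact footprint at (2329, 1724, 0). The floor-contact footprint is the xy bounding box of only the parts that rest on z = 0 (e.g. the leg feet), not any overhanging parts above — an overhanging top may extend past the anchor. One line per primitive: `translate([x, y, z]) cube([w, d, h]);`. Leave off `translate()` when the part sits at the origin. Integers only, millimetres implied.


// slat z = rail_z + rail_h = 186 + 137 = 323
// slat gap = ⌊(1771 − 9·72) / 10⌋ = 112
translate([382, 433, 0]) cube([88, 88, 432]);
translate([382, 1636, 0]) cube([88, 88, 432]);
translate([2241, 433, 0]) cube([88, 88, 432]);
translate([2241, 1636, 0]) cube([88, 88, 432]);
translate([470, 433, 186]) cube([1771, 20, 137]);
translate([470, 1704, 186]) cube([1771, 20, 137]);
translate([382, 521, 186]) cube([20, 1115, 137]);
translate([2309, 521, 186]) cube([20, 1115, 137]);
translate([582, 433, 323]) cube([72, 1291, 16]);
translate([766, 433, 323]) cube([72, 1291, 16]);
translate([950, 433, 323]) cube([72, 1291, 16]);
translate([1134, 433, 323]) cube([72, 1291, 16]);
translate([1318, 433, 323]) cube([72, 1291, 16]);
translate([1502, 433, 323]) cube([72, 1291, 16]);
translate([1686, 433, 323]) cube([72, 1291, 16]);
translate([1870, 433, 323]) cube([72, 1291, 16]);
translate([2054, 433, 323]) cube([72, 1291, 16]);


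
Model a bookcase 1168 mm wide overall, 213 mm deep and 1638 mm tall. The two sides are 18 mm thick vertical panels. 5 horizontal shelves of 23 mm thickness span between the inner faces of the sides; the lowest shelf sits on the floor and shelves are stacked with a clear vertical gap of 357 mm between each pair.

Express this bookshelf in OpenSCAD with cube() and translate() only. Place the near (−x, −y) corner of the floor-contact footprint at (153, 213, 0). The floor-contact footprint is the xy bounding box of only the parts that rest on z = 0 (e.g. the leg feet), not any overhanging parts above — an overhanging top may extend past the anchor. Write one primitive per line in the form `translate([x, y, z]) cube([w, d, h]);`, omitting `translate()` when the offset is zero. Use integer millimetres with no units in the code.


translate([153, 213, 0]) cube([18, 213, 1638]);
translate([1303, 213, 0]) cube([18, 213, 1638]);
translate([171, 213, 0]) cube([1132, 213, 23]);
translate([171, 213, 380]) cube([1132, 213, 23]);
translate([171, 213, 760]) cube([1132, 213, 23]);
translate([171, 213, 1140]) cube([1132, 213, 23]);
translate([171, 213, 1520]) cube([1132, 213, 23]);


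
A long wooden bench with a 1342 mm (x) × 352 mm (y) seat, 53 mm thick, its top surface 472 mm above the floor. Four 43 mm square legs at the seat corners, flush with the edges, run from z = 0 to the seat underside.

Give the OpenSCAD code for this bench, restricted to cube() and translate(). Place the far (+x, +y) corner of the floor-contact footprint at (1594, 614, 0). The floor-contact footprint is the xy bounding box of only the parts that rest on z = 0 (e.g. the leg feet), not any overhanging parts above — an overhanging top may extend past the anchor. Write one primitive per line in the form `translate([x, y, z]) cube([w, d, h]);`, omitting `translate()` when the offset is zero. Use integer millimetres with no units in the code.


// leg_h = 472 − 53 = 419
translate([252, 262, 419]) cube([1342, 352, 53]);
translate([252, 262, 0]) cube([43, 43, 419]);
translate([252, 571, 0]) cube([43, 43, 419]);
translate([1551, 262, 0]) cube([43, 43, 419]);
translate([1551, 571, 0]) cube([43, 43, 419]);


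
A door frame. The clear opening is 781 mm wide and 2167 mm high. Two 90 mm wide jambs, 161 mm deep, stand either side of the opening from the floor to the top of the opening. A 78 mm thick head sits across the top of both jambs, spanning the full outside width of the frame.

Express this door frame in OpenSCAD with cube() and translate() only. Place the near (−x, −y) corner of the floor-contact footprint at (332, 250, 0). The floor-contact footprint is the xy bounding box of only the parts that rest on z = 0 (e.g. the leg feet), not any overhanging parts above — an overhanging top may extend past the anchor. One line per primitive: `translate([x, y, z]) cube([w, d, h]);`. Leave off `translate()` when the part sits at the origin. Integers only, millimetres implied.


translate([332, 250, 0]) cube([90, 161, 2167]);
translate([1203, 250, 0]) cube([90, 161, 2167]);
translate([332, 250, 2167]) cube([961, 161, 78]);


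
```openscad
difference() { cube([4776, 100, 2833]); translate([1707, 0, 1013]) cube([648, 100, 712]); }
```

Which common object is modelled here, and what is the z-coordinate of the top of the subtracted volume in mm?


A wall with a window opening. The window head height is 1725 mm.

A wall with a rectangular opening subtracted — a window. Sill at z = 1013, opening 712 mm tall, so the head is at 1013 + 712 = 1725 mm.


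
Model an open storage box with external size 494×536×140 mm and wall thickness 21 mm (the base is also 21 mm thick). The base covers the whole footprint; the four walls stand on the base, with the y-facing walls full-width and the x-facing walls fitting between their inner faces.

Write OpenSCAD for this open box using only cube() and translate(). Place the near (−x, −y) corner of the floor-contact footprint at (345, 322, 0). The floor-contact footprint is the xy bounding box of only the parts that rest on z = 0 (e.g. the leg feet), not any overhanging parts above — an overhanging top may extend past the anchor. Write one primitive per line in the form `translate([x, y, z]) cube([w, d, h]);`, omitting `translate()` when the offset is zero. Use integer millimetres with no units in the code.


translate([345, 322, 0]) cube([494, 536, 21]);
translate([345, 322, 21]) cube([494, 21, 119]);
translate([345, 837, 21]) cube([494, 21, 119]);
translate([345, 343, 21]) cube([21, 494, 119]);
translate([818, 343, 21]) cube([21, 494, 119]);


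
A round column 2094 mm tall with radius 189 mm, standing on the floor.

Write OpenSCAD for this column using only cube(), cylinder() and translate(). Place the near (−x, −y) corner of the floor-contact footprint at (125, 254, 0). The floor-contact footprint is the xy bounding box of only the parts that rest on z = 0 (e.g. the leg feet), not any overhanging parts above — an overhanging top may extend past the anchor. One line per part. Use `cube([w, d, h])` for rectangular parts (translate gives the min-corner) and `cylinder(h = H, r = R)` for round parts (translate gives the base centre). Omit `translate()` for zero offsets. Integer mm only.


translate([314, 443, 0]) cylinder(h = 2094, r = 189);


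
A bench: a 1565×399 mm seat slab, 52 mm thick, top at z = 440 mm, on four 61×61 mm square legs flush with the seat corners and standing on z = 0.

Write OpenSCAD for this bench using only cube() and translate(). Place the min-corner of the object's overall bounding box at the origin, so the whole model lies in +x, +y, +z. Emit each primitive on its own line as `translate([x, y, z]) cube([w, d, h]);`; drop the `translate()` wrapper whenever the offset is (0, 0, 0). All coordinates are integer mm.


// leg_h = 440 − 52 = 388
translate([0, 0, 388]) cube([1565, 399, 52]);
cube([61, 61, 388]);
translate([0, 338, 0]) cube([61, 61, 388]);
translate([1504, 0, 0]) cube([61, 61, 388]);
translate([1504, 338, 0]) cube([61, 61, 388]);


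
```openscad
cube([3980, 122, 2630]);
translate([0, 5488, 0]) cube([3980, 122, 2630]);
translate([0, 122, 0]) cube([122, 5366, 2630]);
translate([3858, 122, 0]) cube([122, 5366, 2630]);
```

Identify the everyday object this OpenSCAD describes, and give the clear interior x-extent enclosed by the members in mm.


A house (or room) frame. The interior width is 3736 mm.

Four 2630 mm walls enclosing a rectangle with no floor or roof — a room or house frame. Outside width is 3980 mm and wall thickness is 122 mm, so the interior width is 3980 − 2 × 122 = 3736 mm.


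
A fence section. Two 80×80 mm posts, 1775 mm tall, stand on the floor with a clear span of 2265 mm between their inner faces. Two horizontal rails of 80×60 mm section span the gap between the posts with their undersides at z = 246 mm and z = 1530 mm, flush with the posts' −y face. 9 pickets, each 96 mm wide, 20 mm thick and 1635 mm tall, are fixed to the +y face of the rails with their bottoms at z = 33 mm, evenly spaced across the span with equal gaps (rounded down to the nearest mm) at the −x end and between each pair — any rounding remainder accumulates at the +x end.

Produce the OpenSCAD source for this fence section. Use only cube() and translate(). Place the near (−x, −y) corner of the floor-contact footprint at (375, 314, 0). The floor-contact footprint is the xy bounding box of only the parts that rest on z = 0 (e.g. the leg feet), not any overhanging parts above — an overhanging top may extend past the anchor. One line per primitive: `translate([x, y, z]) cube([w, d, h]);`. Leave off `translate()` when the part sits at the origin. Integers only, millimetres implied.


translate([375, 314, 0]) cube([80, 80, 1775]);
translate([2720, 314, 0]) cube([80, 80, 1775]);
translate([455, 314, 246]) cube([2265, 80, 60]);
translate([455, 314, 1530]) cube([2265, 80, 60]);
translate([595, 394, 33]) cube([96, 20, 1635]);
translate([831, 394, 33]) cube([96, 20, 1635]);
translate([1067, 394, 33]) cube([96, 20, 1635]);
translate([1303, 394, 33]) cube([96, 20, 1635]);
translate([1539, 394, 33]) cube([96, 20, 1635]);
translate([1775, 394, 33]) cube([96, 20, 1635]);
translate([2011, 394, 33]) cube([96, 20, 1635]);
translate([2247, 394, 33]) cube([96, 20, 1635]);
translate([2483, 394, 33]) cube([96, 20, 1635]);


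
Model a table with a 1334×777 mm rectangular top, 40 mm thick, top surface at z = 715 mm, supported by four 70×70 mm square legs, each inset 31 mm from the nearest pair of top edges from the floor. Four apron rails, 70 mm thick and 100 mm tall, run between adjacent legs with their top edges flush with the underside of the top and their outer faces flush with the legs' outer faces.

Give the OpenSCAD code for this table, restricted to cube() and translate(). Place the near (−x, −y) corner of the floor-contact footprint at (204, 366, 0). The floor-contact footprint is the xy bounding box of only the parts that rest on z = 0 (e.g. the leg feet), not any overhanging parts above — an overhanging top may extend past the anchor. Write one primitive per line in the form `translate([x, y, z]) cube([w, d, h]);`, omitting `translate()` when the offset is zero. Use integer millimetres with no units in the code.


translate([173, 335, 675]) cube([1334, 777, 40]);
translate([204, 366, 0]) cube([70, 70, 675]);
translate([1406, 366, 0]) cube([70, 70, 675]);
translate([204, 1011, 0]) cube([70, 70, 675]);
translate([1406, 1011, 0]) cube([70, 70, 675]);
translate([274, 366, 575]) cube([1132, 70, 100]);
translate([274, 1011, 575]) cube([1132, 70, 100]);
translate([204, 436, 575]) cube([70, 575, 100]);
translate([1406, 436, 575]) cube([70, 575, 100]);


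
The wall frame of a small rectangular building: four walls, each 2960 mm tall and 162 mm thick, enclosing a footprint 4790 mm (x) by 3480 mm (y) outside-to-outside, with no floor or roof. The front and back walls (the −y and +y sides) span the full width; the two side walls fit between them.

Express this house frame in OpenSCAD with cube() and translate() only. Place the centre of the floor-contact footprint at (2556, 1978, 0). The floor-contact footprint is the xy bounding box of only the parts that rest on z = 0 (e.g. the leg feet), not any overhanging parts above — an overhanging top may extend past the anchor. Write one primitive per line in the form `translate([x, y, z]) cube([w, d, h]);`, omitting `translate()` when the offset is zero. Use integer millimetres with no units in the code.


translate([161, 238, 0]) cube([4790, 162, 2960]);
translate([161, 3556, 0]) cube([4790, 162, 2960]);
translate([161, 400, 0]) cube([162, 3156, 2960]);
translate([4789, 400, 0]) cube([162, 3156, 2960]);


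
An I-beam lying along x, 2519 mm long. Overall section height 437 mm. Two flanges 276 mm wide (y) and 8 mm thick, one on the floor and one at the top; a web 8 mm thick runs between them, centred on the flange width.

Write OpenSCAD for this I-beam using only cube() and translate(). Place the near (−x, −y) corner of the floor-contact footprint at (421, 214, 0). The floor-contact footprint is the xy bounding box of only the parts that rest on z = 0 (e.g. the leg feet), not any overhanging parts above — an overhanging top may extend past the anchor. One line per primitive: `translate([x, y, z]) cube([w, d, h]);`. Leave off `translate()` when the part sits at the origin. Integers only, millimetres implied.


translate([421, 214, 0]) cube([2519, 276, 8]);
translate([421, 348, 8]) cube([2519, 8, 421]);
translate([421, 214, 429]) cube([2519, 276, 8]);


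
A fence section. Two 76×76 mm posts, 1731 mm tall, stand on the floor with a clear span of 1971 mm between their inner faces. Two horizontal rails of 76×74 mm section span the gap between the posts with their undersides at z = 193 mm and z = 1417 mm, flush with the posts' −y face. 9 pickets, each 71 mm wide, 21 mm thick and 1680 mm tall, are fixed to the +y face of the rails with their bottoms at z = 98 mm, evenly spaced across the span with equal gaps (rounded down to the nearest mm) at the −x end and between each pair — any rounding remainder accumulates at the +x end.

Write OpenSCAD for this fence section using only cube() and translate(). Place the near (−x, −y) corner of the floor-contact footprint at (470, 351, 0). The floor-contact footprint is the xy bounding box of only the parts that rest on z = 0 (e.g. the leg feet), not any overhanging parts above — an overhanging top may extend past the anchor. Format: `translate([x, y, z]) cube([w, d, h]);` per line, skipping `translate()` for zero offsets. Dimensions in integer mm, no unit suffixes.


translate([470, 351, 0]) cube([76, 76, 1731]);
translate([2517, 351, 0]) cube([76, 76, 1731]);
translate([546, 351, 193]) cube([1971, 76, 74]);
translate([546, 351, 1417]) cube([1971, 76, 74]);
translate([679, 427, 98]) cube([71, 21, 1680]);
translate([883, 427, 98]) cube([71, 21, 1680]);
translate([1087, 427, 98]) cube([71, 21, 1680]);
translate([1291, 427, 98]) cube([71, 21, 1680]);
translate([1495, 427, 98]) cube([71, 21, 1680]);
translate([1699, 427, 98]) cube([71, 21, 1680]);
translate([1903, 427, 98]) cube([71, 21, 1680]);
translate([2107, 427, 98]) cube([71, 21, 1680]);
translate([2311, 427, 98]) cube([71, 21, 1680]);


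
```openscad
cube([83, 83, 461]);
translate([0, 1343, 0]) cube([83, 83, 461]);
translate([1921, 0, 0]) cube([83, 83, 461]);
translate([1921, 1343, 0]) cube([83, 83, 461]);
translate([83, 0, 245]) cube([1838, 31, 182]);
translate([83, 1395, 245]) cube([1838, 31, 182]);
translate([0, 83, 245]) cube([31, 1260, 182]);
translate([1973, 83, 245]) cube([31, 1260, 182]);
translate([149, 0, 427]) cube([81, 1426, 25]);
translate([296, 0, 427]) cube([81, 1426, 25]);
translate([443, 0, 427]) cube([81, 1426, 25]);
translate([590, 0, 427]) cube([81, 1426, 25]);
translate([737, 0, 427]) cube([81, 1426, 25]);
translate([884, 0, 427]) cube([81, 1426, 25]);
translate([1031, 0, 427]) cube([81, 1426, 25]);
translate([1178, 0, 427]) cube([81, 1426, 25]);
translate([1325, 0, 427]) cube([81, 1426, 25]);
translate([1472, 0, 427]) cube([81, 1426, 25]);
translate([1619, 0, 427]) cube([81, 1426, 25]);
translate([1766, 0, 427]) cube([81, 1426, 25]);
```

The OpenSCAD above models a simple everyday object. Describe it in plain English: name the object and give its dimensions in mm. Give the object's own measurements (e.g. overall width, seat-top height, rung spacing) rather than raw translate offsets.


A bed frame 2004 mm long (x) by 1426 mm wide (y). Four 83×83 mm corner posts, 461 mm tall, at the corners of the footprint. Four rails of 31 mm thickness and 182 mm height run between adjacent posts with their undersides at z = 245 mm, their outer faces flush with the outside of the frame (the two x-running rails run between the posts' inner faces; the two y-running rails run between the posts' inner faces). 12 slats, each 81 mm wide (x) and 25 mm thick, lie across the top of the two x-running rails, running the full 1426 mm width of the frame in y; along x they sit between the end posts with a 66 mm gap after the −x posts and between neighbouring slats, leaving 74 mm before the +x posts.


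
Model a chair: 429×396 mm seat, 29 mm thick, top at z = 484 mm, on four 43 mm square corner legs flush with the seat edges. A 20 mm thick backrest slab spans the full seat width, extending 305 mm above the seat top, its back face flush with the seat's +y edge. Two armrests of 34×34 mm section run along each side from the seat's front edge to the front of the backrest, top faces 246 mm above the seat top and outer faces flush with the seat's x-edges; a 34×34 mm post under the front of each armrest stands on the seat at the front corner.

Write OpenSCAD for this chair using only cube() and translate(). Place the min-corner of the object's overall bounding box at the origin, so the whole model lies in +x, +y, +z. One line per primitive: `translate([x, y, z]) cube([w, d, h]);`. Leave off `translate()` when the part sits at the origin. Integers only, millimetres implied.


translate([0, 0, 455]) cube([429, 396, 29]);
cube([43, 43, 455]);
translate([386, 0, 0]) cube([43, 43, 455]);
translate([0, 353, 0]) cube([43, 43, 455]);
translate([386, 353, 0]) cube([43, 43, 455]);
translate([0, 376, 484]) cube([429, 20, 305]);
translate([0, 0, 696]) cube([34, 376, 34]);
translate([395, 0, 696]) cube([34, 376, 34]);
translate([0, 0, 484]) cube([34, 34, 212]);
translate([395, 0, 484]) cube([34, 34, 212]);


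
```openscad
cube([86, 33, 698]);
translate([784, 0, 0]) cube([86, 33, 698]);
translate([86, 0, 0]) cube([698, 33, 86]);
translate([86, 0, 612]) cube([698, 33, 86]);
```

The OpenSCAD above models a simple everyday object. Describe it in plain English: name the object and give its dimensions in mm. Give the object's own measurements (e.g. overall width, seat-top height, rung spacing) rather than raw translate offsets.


A rectangular picture frame lying in the x–z plane (depth along y). The opening is 698 mm wide (x) by 526 mm tall (z), surrounded by a border 86 mm wide on all four sides. The frame is 33 mm deep and is made of two full-height vertical stiles with two horizontal rails fitted between them.


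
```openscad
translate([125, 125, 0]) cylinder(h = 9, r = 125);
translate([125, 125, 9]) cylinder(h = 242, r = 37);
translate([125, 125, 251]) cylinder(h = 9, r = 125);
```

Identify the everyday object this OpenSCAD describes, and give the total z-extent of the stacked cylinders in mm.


A spool. The overall height is 260 mm.

Three coaxial cylinders, large–small–large — a spool. Two 9 mm flanges and a 242 mm core give 9 + 242 + 9 = 260 mm.


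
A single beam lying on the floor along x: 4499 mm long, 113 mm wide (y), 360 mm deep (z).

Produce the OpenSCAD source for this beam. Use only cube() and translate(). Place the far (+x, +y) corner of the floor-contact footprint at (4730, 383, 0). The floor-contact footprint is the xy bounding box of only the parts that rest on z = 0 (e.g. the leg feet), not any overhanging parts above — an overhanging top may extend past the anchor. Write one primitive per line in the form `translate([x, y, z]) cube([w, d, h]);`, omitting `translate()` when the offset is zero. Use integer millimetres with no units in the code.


translate([231, 270, 0]) cube([4499, 113, 360]);


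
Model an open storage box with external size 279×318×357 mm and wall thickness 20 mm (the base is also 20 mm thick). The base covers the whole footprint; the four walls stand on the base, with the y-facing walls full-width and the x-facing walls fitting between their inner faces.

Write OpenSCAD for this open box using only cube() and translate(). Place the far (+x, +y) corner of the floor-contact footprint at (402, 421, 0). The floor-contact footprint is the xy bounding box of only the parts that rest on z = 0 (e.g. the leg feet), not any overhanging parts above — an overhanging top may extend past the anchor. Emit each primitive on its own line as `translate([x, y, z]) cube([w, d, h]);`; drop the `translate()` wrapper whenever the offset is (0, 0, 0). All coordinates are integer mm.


translate([123, 103, 0]) cube([279, 318, 20]);
translate([123, 103, 20]) cube([279, 20, 337]);
translate([123, 401, 20]) cube([279, 20, 337]);
translate([123, 123, 20]) cube([20, 278, 337]);
translate([382, 123, 20]) cube([20, 278, 337]);
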